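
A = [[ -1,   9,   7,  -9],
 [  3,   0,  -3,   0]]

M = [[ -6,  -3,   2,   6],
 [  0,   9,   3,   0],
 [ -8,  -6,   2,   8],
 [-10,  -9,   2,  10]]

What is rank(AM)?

First compute AM:
[[ 40, 123,  21, -40],
 [  6,   9,   0,  -6]]
Now row reduce the product.
R2 ← R2 − (3/20)·R1: [0, -189/20, -63/20, 0]
2 nonzero rows, so rank(AM) = 2.

2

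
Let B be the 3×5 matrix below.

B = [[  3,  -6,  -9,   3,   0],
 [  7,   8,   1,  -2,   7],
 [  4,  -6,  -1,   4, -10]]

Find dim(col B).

Row reduce to echelon form.
R2 ← R2 − (7/3)·R1: [0, 22, 22, -9, 7]
R3 ← R3 − (4/3)·R1: [0, 2, 11, 0, -10]
R3 ← R3 − (1/11)·R2: [0, 0, 9, 9/11, -117/11]
Echelon form has 3 nonzero rows, so rank(B) = 3.
The column space has dimension equal to the rank: 3.

3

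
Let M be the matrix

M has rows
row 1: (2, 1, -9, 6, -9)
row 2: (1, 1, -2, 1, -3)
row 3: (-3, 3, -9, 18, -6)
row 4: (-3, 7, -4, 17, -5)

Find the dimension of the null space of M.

Row reduce to echelon form.
R2 ← R2 − (1/2)·R1: [0, 1/2, 5/2, -2, 3/2]
R3 ← R3 + (3/2)·R1: [0, 9/2, -45/2, 27, -39/2]
R4 ← R4 + (3/2)·R1: [0, 17/2, -35/2, 26, -37/2]
R3 ← R3 − (9)·R2: [0, 0, -45, 45, -33]
R4 ← R4 − (17)·R2: [0, 0, -60, 60, -44]
R4 ← R4 − (4/3)·R3: [0, 0, 0, 0, 0]
3 nonzero rows, so rank(M) = 3.
M has 5 columns; by rank–nullity, nullity = 5 − 3 = 2.

2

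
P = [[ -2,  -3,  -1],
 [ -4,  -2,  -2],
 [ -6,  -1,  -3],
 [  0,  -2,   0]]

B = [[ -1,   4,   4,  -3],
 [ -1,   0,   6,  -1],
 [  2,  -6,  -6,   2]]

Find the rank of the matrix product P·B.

First compute PB:
[[  3,  -2, -20,   7],
 [  2,  -4, -16,  10],
 [  1,  -6, -12,  13],
 [  2,   0, -12,   2]]
Now row reduce the product.
R2 ← R2 − (2/3)·R1: [0, -8/3, -8/3, 16/3]
R3 ← R3 − (1/3)·R1: [0, -16/3, -16/3, 32/3]
R4 ← R4 − (2/3)·R1: [0, 4/3, 4/3, -8/3]
R3 ← R3 − (2)·R2: [0, 0, 0, 0]
R4 ← R4 + (1/2)·R2: [0, 0, 0, 0]
2 nonzero rows, so rank(PB) = 2.

2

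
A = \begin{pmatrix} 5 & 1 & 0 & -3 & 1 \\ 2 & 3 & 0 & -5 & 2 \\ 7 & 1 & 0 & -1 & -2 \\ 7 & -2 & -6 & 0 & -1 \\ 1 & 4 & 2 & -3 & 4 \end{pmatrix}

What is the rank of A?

Row reduce to echelon form.
R2 ← R2 − (2/5)·R1: [0, 13/5, 0, -19/5, 8/5]
R3 ← R3 − (7/5)·R1: [0, -2/5, 0, 16/5, -17/5]
R4 ← R4 − (7/5)·R1: [0, -17/5, -6, 21/5, -12/5]
R5 ← R5 − (1/5)·R1: [0, 19/5, 2, -12/5, 19/5]
R3 ← R3 + (2/13)·R2: [0, 0, 0, 34/13, -41/13]
R4 ← R4 + (17/13)·R2: [0, 0, -6, -10/13, -4/13]
R5 ← R5 − (19/13)·R2: [0, 0, 2, 41/13, 19/13]
Swap R3 ↔ R4
R5 ← R5 + (1/3)·R3: [0, 0, 0, 113/39, 53/39]
R5 ← R5 − (113/102)·R4: [0, 0, 0, 0, 165/34]
Echelon form has 5 nonzero rows, so rank(A) = 5.

5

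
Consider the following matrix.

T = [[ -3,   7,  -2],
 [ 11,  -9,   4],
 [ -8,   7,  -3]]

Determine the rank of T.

Row reduce to echelon form.
R2 ← R2 + (11/3)·R1: [0, 50/3, -10/3]
R3 ← R3 − (8/3)·R1: [0, -35/3, 7/3]
R3 ← R3 + (7/10)·R2: [0, 0, 0]
Echelon form has 2 nonzero rows, so rank(T) = 2.

2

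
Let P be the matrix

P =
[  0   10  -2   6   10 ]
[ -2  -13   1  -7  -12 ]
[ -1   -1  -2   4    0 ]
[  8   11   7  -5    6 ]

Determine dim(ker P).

2

Row reduce to echelon form.
Swap R1 ↔ R2
R3 ← R3 − (1/2)·R1: [0, 11/2, -5/2, 15/2, 6]
R4 ← R4 + (4)·R1: [0, -41, 11, -33, -42]
R3 ← R3 − (11/20)·R2: [0, 0, -7/5, 21/5, 1/2]
R4 ← R4 + (41/10)·R2: [0, 0, 14/5, -42/5, -1]
R4 ← R4 + (2)·R3: [0, 0, 0, 0, 0]
3 nonzero rows, so rank(P) = 3.
P has 5 columns; by rank–nullity, nullity = 5 − 3 = 2.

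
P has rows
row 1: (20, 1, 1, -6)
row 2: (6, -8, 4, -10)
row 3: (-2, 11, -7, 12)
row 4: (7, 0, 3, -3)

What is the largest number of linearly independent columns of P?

3

Row reduce to echelon form.
R2 ← R2 − (3/10)·R1: [0, -83/10, 37/10, -41/5]
R3 ← R3 + (1/10)·R1: [0, 111/10, -69/10, 57/5]
R4 ← R4 − (7/20)·R1: [0, -7/20, 53/20, -9/10]
R3 ← R3 + (111/83)·R2: [0, 0, -162/83, 36/83]
R4 ← R4 − (7/166)·R2: [0, 0, 207/83, -46/83]
R4 ← R4 + (23/18)·R3: [0, 0, 0, 0]
Echelon form has 3 nonzero rows, so rank(P) = 3.
The rank gives the maximum number of linearly independent columns: 3.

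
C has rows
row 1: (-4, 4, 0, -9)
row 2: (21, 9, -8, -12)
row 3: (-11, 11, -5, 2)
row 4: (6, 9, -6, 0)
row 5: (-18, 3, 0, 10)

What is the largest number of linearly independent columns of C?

Row reduce to echelon form.
R2 ← R2 + (21/4)·R1: [0, 30, -8, -237/4]
R3 ← R3 − (11/4)·R1: [0, 0, -5, 107/4]
R4 ← R4 + (3/2)·R1: [0, 15, -6, -27/2]
R5 ← R5 − (9/2)·R1: [0, -15, 0, 101/2]
R4 ← R4 − (1/2)·R2: [0, 0, -2, 129/8]
R5 ← R5 + (1/2)·R2: [0, 0, -4, 167/8]
R4 ← R4 − (2/5)·R3: [0, 0, 0, 217/40]
R5 ← R5 − (4/5)·R3: [0, 0, 0, -21/40]
R5 ← R5 + (3/31)·R4: [0, 0, 0, 0]
Echelon form has 4 nonzero rows, so rank(C) = 4.
The rank gives the maximum number of linearly independent columns: 4.

4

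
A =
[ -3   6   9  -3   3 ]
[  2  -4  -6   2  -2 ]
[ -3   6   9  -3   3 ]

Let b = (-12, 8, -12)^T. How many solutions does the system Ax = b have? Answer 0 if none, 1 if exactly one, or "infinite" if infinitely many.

Row reduce the augmented matrix [A | b].
R2 ← R2 + (2/3)·R1: [0, 0, 0, 0, 0, 0]
R3 ← R3 − R1: [0, 0, 0, 0, 0, 0]
The echelon form has 1 nonzero rows, and every pivot lies in the first 5 columns, so rank(A) = rank([A|b]) = 1.
The system is consistent.
rank = 1 < 5 unknowns, so there are infinitely many solutions.

infinite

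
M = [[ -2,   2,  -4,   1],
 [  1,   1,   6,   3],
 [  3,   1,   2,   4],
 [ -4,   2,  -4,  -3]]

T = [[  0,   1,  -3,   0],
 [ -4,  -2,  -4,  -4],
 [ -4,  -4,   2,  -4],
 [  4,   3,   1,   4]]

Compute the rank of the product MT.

First compute MT:
[[ 12,  13,  -9,  12],
 [-16, -16,   8, -16],
 [  4,   5,  -5,   4],
 [ -4,  -1,  -7,  -4]]
Now row reduce the product.
R2 ← R2 + (4/3)·R1: [0, 4/3, -4, 0]
R3 ← R3 − (1/3)·R1: [0, 2/3, -2, 0]
R4 ← R4 + (1/3)·R1: [0, 10/3, -10, 0]
R3 ← R3 − (1/2)·R2: [0, 0, 0, 0]
R4 ← R4 − (5/2)·R2: [0, 0, 0, 0]
2 nonzero rows, so rank(MT) = 2.

2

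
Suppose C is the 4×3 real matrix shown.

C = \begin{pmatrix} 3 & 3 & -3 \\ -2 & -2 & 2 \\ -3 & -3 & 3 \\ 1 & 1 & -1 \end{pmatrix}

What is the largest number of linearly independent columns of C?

Row reduce to echelon form.
R2 ← R2 + (2/3)·R1: [0, 0, 0]
R3 ← R3 + R1: [0, 0, 0]
R4 ← R4 − (1/3)·R1: [0, 0, 0]
Echelon form has 1 nonzero row, so rank(C) = 1.
The rank gives the maximum number of linearly independent columns: 1.

1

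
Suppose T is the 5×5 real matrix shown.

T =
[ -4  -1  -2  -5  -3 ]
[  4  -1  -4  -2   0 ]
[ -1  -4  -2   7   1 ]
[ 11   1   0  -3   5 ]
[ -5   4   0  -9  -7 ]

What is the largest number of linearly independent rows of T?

Row reduce to echelon form.
R2 ← R2 + R1: [0, -2, -6, -7, -3]
R3 ← R3 − (1/4)·R1: [0, -15/4, -3/2, 33/4, 7/4]
R4 ← R4 + (11/4)·R1: [0, -7/4, -11/2, -67/4, -13/4]
R5 ← R5 − (5/4)·R1: [0, 21/4, 5/2, -11/4, -13/4]
R3 ← R3 − (15/8)·R2: [0, 0, 39/4, 171/8, 59/8]
R4 ← R4 − (7/8)·R2: [0, 0, -1/4, -85/8, -5/8]
R5 ← R5 + (21/8)·R2: [0, 0, -53/4, -169/8, -89/8]
R4 ← R4 + (1/39)·R3: [0, 0, 0, -131/13, -17/39]
R5 ← R5 + (53/39)·R3: [0, 0, 0, 103/13, -43/39]
R5 ← R5 + (103/131)·R4: [0, 0, 0, 0, -568/393]
Echelon form has 5 nonzero rows, so rank(T) = 5.
The rank gives the maximum number of linearly independent rows: 5.

5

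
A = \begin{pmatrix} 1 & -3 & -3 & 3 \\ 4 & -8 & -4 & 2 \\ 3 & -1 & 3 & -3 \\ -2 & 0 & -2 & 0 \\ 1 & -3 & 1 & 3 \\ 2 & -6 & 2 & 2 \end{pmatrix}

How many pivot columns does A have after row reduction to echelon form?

4

Row reduce to echelon form.
R2 ← R2 − (4)·R1: [0, 4, 8, -10]
R3 ← R3 − (3)·R1: [0, 8, 12, -12]
R4 ← R4 + (2)·R1: [0, -6, -8, 6]
R5 ← R5 − R1: [0, 0, 4, 0]
R6 ← R6 − (2)·R1: [0, 0, 8, -4]
R3 ← R3 − (2)·R2: [0, 0, -4, 8]
R4 ← R4 + (3/2)·R2: [0, 0, 4, -9]
R4 ← R4 + R3: [0, 0, 0, -1]
R5 ← R5 + R3: [0, 0, 0, 8]
R6 ← R6 + (2)·R3: [0, 0, 0, 12]
R5 ← R5 + (8)·R4: [0, 0, 0, 0]
R6 ← R6 + (12)·R4: [0, 0, 0, 0]
Echelon form has 4 nonzero rows, so rank(A) = 4.
Each nonzero row contributes one pivot column: 4 pivot columns.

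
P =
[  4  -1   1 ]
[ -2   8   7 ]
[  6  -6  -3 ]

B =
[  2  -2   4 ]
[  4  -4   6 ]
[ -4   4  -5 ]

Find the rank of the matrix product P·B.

First compute PB:
[[  0,   0,   5],
 [  0,   0,   5],
 [  0,   0,   3]]
Now row reduce the product.
R2 ← R2 − R1: [0, 0, 0]
R3 ← R3 − (3/5)·R1: [0, 0, 0]
1 nonzero row, so rank(PB) = 1.

1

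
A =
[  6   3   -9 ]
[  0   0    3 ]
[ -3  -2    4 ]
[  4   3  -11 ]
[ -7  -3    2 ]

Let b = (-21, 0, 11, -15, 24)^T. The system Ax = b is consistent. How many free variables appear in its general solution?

0

Row reduce the augmented matrix [A | b].
R3 ← R3 + (1/2)·R1: [0, -1/2, -1/2, 1/2]
R4 ← R4 − (2/3)·R1: [0, 1, -5, -1]
R5 ← R5 + (7/6)·R1: [0, 1/2, -17/2, -1/2]
Swap R2 ↔ R3
R4 ← R4 + (2)·R2: [0, 0, -6, 0]
R5 ← R5 + R2: [0, 0, -9, 0]
R4 ← R4 + (2)·R3: [0, 0, 0, 0]
R5 ← R5 + (3)·R3: [0, 0, 0, 0]
The echelon form has 3 nonzero rows, and every pivot lies in the first 3 columns, so rank(A) = rank([A|b]) = 3.
The system is consistent.
Free variables = (unknowns) − (rank) = 3 − 3 = 0.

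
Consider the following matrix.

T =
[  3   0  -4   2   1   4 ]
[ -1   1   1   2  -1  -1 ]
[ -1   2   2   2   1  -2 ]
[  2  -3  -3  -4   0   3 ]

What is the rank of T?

Row reduce to echelon form.
R2 ← R2 + (1/3)·R1: [0, 1, -1/3, 8/3, -2/3, 1/3]
R3 ← R3 + (1/3)·R1: [0, 2, 2/3, 8/3, 4/3, -2/3]
R4 ← R4 − (2/3)·R1: [0, -3, -1/3, -16/3, -2/3, 1/3]
R3 ← R3 − (2)·R2: [0, 0, 4/3, -8/3, 8/3, -4/3]
R4 ← R4 + (3)·R2: [0, 0, -4/3, 8/3, -8/3, 4/3]
R4 ← R4 + R3: [0, 0, 0, 0, 0, 0]
Echelon form has 3 nonzero rows, so rank(T) = 3.

3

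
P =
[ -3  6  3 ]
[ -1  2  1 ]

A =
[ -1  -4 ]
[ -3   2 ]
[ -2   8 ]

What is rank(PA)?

1

First compute PA:
[[-21,  48],
 [ -7,  16]]
Now row reduce the product.
R2 ← R2 − (1/3)·R1: [0, 0]
1 nonzero row, so rank(PA) = 1.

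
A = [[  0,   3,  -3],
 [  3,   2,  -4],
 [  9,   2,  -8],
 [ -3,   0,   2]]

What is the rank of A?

2

Row reduce to echelon form.
Swap R1 ↔ R2
R3 ← R3 − (3)·R1: [0, -4, 4]
R4 ← R4 + R1: [0, 2, -2]
R3 ← R3 + (4/3)·R2: [0, 0, 0]
R4 ← R4 − (2/3)·R2: [0, 0, 0]
Echelon form has 2 nonzero rows, so rank(A) = 2.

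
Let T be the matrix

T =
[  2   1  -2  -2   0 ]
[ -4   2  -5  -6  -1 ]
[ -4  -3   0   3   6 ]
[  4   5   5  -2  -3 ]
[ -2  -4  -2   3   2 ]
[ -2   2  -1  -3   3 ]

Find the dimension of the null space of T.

Row reduce to echelon form.
R2 ← R2 + (2)·R1: [0, 4, -9, -10, -1]
R3 ← R3 + (2)·R1: [0, -1, -4, -1, 6]
R4 ← R4 − (2)·R1: [0, 3, 9, 2, -3]
R5 ← R5 + R1: [0, -3, -4, 1, 2]
R6 ← R6 + R1: [0, 3, -3, -5, 3]
R3 ← R3 + (1/4)·R2: [0, 0, -25/4, -7/2, 23/4]
R4 ← R4 − (3/4)·R2: [0, 0, 63/4, 19/2, -9/4]
R5 ← R5 + (3/4)·R2: [0, 0, -43/4, -13/2, 5/4]
R6 ← R6 − (3/4)·R2: [0, 0, 15/4, 5/2, 15/4]
R4 ← R4 + (63/25)·R3: [0, 0, 0, 17/25, 306/25]
R5 ← R5 − (43/25)·R3: [0, 0, 0, -12/25, -216/25]
R6 ← R6 + (3/5)·R3: [0, 0, 0, 2/5, 36/5]
R5 ← R5 + (12/17)·R4: [0, 0, 0, 0, 0]
R6 ← R6 − (10/17)·R4: [0, 0, 0, 0, 0]
4 nonzero rows, so rank(T) = 4.
T has 5 columns; by rank–nullity, nullity = 5 − 4 = 1.

1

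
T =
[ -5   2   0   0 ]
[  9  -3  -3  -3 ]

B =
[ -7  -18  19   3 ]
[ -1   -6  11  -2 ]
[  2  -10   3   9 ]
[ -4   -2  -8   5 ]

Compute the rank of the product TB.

2

First compute TB:
[[ 33,  78, -73, -19],
 [-54, -108, 153,  -9]]
Now row reduce the product.
R2 ← R2 + (18/11)·R1: [0, 216/11, 369/11, -441/11]
2 nonzero rows, so rank(TB) = 2.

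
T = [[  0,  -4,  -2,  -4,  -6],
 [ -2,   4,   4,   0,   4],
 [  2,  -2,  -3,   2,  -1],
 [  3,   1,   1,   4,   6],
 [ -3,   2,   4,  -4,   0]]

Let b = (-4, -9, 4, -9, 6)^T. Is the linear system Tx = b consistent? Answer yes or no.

no

Row reduce the augmented matrix [T | b].
Swap R1 ↔ R2
R3 ← R3 + R1: [0, 2, 1, 2, 3, -5]
R4 ← R4 + (3/2)·R1: [0, 7, 7, 4, 12, -45/2]
R5 ← R5 − (3/2)·R1: [0, -4, -2, -4, -6, 39/2]
R3 ← R3 + (1/2)·R2: [0, 0, 0, 0, 0, -7]
R4 ← R4 + (7/4)·R2: [0, 0, 7/2, -3, 3/2, -59/2]
R5 ← R5 − R2: [0, 0, 0, 0, 0, 47/2]
Swap R3 ↔ R4
R5 ← R5 + (47/14)·R4: [0, 0, 0, 0, 0, 0]
The echelon form has 4 nonzero rows; the last pivot sits in the augmented column, so rank(T) = 3 but rank([T|b]) = 4.
Since the ranks differ, the system is inconsistent.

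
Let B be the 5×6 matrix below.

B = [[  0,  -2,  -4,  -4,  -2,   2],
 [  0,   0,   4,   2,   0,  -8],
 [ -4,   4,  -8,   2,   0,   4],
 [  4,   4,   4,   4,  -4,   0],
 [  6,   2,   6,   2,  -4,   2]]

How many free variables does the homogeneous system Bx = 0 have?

2

Row reduce to echelon form.
Swap R1 ↔ R3
R4 ← R4 + R1: [0, 8, -4, 6, -4, 4]
R5 ← R5 + (3/2)·R1: [0, 8, -6, 5, -4, 8]
Swap R2 ↔ R3
R4 ← R4 + (4)·R2: [0, 0, -20, -10, -12, 12]
R5 ← R5 + (4)·R2: [0, 0, -22, -11, -12, 16]
R4 ← R4 + (5)·R3: [0, 0, 0, 0, -12, -28]
R5 ← R5 + (11/2)·R3: [0, 0, 0, 0, -12, -28]
R5 ← R5 − R4: [0, 0, 0, 0, 0, 0]
4 nonzero rows, so rank(B) = 4.
B has 6 columns; by rank–nullity, nullity = 6 − 4 = 2.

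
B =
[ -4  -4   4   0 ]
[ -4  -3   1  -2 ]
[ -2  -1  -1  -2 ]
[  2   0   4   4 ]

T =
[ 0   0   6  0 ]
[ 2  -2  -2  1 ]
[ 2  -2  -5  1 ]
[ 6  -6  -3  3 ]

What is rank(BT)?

2

First compute BT:
[[  0,   0, -36,   0],
 [-16,  16, -17,  -8],
 [-16,  16,   1,  -8],
 [ 32, -32, -20,  16]]
Now row reduce the product.
Swap R1 ↔ R2
R3 ← R3 − R1: [0, 0, 18, 0]
R4 ← R4 + (2)·R1: [0, 0, -54, 0]
R3 ← R3 + (1/2)·R2: [0, 0, 0, 0]
R4 ← R4 − (3/2)·R2: [0, 0, 0, 0]
2 nonzero rows, so rank(BT) = 2.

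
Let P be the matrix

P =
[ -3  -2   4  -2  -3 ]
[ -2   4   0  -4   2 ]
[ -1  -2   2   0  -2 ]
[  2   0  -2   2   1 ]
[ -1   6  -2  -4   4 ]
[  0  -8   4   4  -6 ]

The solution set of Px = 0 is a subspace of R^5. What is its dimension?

3

Row reduce to echelon form.
R2 ← R2 − (2/3)·R1: [0, 16/3, -8/3, -8/3, 4]
R3 ← R3 − (1/3)·R1: [0, -4/3, 2/3, 2/3, -1]
R4 ← R4 + (2/3)·R1: [0, -4/3, 2/3, 2/3, -1]
R5 ← R5 − (1/3)·R1: [0, 20/3, -10/3, -10/3, 5]
R3 ← R3 + (1/4)·R2: [0, 0, 0, 0, 0]
R4 ← R4 + (1/4)·R2: [0, 0, 0, 0, 0]
R5 ← R5 − (5/4)·R2: [0, 0, 0, 0, 0]
R6 ← R6 + (3/2)·R2: [0, 0, 0, 0, 0]
2 nonzero rows, so rank(P) = 2.
P has 5 columns; by rank–nullity, nullity = 5 − 2 = 3.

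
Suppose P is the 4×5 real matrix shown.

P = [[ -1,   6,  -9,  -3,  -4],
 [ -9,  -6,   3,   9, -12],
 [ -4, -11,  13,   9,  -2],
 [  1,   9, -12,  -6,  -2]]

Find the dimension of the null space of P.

3

Row reduce to echelon form.
R2 ← R2 − (9)·R1: [0, -60, 84, 36, 24]
R3 ← R3 − (4)·R1: [0, -35, 49, 21, 14]
R4 ← R4 + R1: [0, 15, -21, -9, -6]
R3 ← R3 − (7/12)·R2: [0, 0, 0, 0, 0]
R4 ← R4 + (1/4)·R2: [0, 0, 0, 0, 0]
2 nonzero rows, so rank(P) = 2.
P has 5 columns; by rank–nullity, nullity = 5 − 2 = 3.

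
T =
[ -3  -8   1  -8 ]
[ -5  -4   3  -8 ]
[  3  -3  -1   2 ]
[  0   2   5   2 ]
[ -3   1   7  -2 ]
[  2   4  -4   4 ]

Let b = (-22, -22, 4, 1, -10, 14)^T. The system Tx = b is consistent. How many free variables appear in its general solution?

Row reduce the augmented matrix [T | b].
R2 ← R2 − (5/3)·R1: [0, 28/3, 4/3, 16/3, 44/3]
R3 ← R3 + R1: [0, -11, 0, -6, -18]
R5 ← R5 − R1: [0, 9, 6, 6, 12]
R6 ← R6 + (2/3)·R1: [0, -4/3, -10/3, -4/3, -2/3]
R3 ← R3 + (33/28)·R2: [0, 0, 11/7, 2/7, -5/7]
R4 ← R4 − (3/14)·R2: [0, 0, 33/7, 6/7, -15/7]
R5 ← R5 − (27/28)·R2: [0, 0, 33/7, 6/7, -15/7]
R6 ← R6 + (1/7)·R2: [0, 0, -22/7, -4/7, 10/7]
R4 ← R4 − (3)·R3: [0, 0, 0, 0, 0]
R5 ← R5 − (3)·R3: [0, 0, 0, 0, 0]
R6 ← R6 + (2)·R3: [0, 0, 0, 0, 0]
The echelon form has 3 nonzero rows, and every pivot lies in the first 4 columns, so rank(T) = rank([T|b]) = 3.
The system is consistent.
Free variables = (unknowns) − (rank) = 4 − 3 = 1.

1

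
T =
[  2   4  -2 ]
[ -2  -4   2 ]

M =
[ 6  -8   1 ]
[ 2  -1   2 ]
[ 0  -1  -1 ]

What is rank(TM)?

First compute TM:
[[ 20, -18,  12],
 [-20,  18, -12]]
Now row reduce the product.
R2 ← R2 + R1: [0, 0, 0]
1 nonzero row, so rank(TM) = 1.

1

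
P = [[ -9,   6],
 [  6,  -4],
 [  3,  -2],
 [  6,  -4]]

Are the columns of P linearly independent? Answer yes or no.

Row reduce P to echelon form.
R2 ← R2 + (2/3)·R1: [0, 0]
R3 ← R3 + (1/3)·R1: [0, 0]
R4 ← R4 + (2/3)·R1: [0, 0]
1 pivot among 2 columns.
Only 1 < 2 pivot columns, so the columns are linearly dependent.

no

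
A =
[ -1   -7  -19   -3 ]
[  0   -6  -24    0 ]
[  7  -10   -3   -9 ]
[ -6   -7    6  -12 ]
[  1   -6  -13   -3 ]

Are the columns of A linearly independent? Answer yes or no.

no

Row reduce A to echelon form.
R3 ← R3 + (7)·R1: [0, -59, -136, -30]
R4 ← R4 − (6)·R1: [0, 35, 120, 6]
R5 ← R5 + R1: [0, -13, -32, -6]
R3 ← R3 − (59/6)·R2: [0, 0, 100, -30]
R4 ← R4 + (35/6)·R2: [0, 0, -20, 6]
R5 ← R5 − (13/6)·R2: [0, 0, 20, -6]
R4 ← R4 + (1/5)·R3: [0, 0, 0, 0]
R5 ← R5 − (1/5)·R3: [0, 0, 0, 0]
3 pivots among 4 columns.
Only 3 < 4 pivot columns, so the columns are linearly dependent.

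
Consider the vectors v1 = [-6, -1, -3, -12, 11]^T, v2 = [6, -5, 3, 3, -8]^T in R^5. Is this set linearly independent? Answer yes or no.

yes

Form the matrix with these vectors as rows and row reduce.
R2 ← R2 + R1: [0, -6, 0, -9, 3]
2 nonzero rows, so the 2 vectors span a space of dimension 2.
Since 2 = 2, the vectors are linearly independent.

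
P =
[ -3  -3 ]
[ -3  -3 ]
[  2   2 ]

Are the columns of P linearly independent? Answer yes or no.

Row reduce P to echelon form.
R2 ← R2 − R1: [0, 0]
R3 ← R3 + (2/3)·R1: [0, 0]
1 pivot among 2 columns.
Only 1 < 2 pivot columns, so the columns are linearly dependent.

no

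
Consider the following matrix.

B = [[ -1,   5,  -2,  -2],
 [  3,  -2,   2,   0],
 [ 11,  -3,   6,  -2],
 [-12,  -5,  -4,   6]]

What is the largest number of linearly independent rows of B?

Row reduce to echelon form.
R2 ← R2 + (3)·R1: [0, 13, -4, -6]
R3 ← R3 + (11)·R1: [0, 52, -16, -24]
R4 ← R4 − (12)·R1: [0, -65, 20, 30]
R3 ← R3 − (4)·R2: [0, 0, 0, 0]
R4 ← R4 + (5)·R2: [0, 0, 0, 0]
Echelon form has 2 nonzero rows, so rank(B) = 2.
The rank gives the maximum number of linearly independent rows: 2.

2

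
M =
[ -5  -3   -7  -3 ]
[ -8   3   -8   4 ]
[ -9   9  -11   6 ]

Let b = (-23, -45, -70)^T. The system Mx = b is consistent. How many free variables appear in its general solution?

Row reduce the augmented matrix [M | b].
R2 ← R2 − (8/5)·R1: [0, 39/5, 16/5, 44/5, -41/5]
R3 ← R3 − (9/5)·R1: [0, 72/5, 8/5, 57/5, -143/5]
R3 ← R3 − (24/13)·R2: [0, 0, -56/13, -63/13, -175/13]
The echelon form has 3 nonzero rows, and every pivot lies in the first 4 columns, so rank(M) = rank([M|b]) = 3.
The system is consistent.
Free variables = (unknowns) − (rank) = 4 − 3 = 1.

1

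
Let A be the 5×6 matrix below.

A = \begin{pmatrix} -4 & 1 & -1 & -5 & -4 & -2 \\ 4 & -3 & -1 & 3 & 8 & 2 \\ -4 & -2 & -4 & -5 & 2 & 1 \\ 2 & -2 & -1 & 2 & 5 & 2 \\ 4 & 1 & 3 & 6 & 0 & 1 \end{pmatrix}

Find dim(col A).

Row reduce to echelon form.
R2 ← R2 + R1: [0, -2, -2, -2, 4, 0]
R3 ← R3 − R1: [0, -3, -3, 0, 6, 3]
R4 ← R4 + (1/2)·R1: [0, -3/2, -3/2, -1/2, 3, 1]
R5 ← R5 + R1: [0, 2, 2, 1, -4, -1]
R3 ← R3 − (3/2)·R2: [0, 0, 0, 3, 0, 3]
R4 ← R4 − (3/4)·R2: [0, 0, 0, 1, 0, 1]
R5 ← R5 + R2: [0, 0, 0, -1, 0, -1]
R4 ← R4 − (1/3)·R3: [0, 0, 0, 0, 0, 0]
R5 ← R5 + (1/3)·R3: [0, 0, 0, 0, 0, 0]
Echelon form has 3 nonzero rows, so rank(A) = 3.
The column space has dimension equal to the rank: 3.

3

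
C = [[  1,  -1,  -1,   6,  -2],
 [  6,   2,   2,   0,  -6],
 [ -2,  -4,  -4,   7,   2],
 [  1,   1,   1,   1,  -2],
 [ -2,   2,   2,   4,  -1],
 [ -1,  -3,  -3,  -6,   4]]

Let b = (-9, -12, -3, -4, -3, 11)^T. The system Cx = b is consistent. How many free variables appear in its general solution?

1

Row reduce the augmented matrix [C | b].
R2 ← R2 − (6)·R1: [0, 8, 8, -36, 6, 42]
R3 ← R3 + (2)·R1: [0, -6, -6, 19, -2, -21]
R4 ← R4 − R1: [0, 2, 2, -5, 0, 5]
R5 ← R5 + (2)·R1: [0, 0, 0, 16, -5, -21]
R6 ← R6 + R1: [0, -4, -4, 0, 2, 2]
R3 ← R3 + (3/4)·R2: [0, 0, 0, -8, 5/2, 21/2]
R4 ← R4 − (1/4)·R2: [0, 0, 0, 4, -3/2, -11/2]
R6 ← R6 + (1/2)·R2: [0, 0, 0, -18, 5, 23]
R4 ← R4 + (1/2)·R3: [0, 0, 0, 0, -1/4, -1/4]
R5 ← R5 + (2)·R3: [0, 0, 0, 0, 0, 0]
R6 ← R6 − (9/4)·R3: [0, 0, 0, 0, -5/8, -5/8]
R6 ← R6 − (5/2)·R4: [0, 0, 0, 0, 0, 0]
The echelon form has 4 nonzero rows, and every pivot lies in the first 5 columns, so rank(C) = rank([C|b]) = 4.
The system is consistent.
Free variables = (unknowns) − (rank) = 5 − 4 = 1.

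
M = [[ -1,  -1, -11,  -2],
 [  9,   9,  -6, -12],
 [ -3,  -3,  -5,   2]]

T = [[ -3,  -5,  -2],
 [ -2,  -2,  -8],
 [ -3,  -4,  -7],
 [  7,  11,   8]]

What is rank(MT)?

First compute MT:
[[ 24,  29,  71],
 [-111, -171, -144],
 [ 44,  63,  81]]
Now row reduce the product.
R2 ← R2 + (37/8)·R1: [0, -295/8, 1475/8]
R3 ← R3 − (11/6)·R1: [0, 59/6, -295/6]
R3 ← R3 + (4/15)·R2: [0, 0, 0]
2 nonzero rows, so rank(MT) = 2.

2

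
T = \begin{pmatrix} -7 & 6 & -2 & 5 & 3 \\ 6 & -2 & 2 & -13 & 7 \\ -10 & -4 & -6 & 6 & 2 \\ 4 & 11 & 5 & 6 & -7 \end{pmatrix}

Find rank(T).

Row reduce to echelon form.
R2 ← R2 + (6/7)·R1: [0, 22/7, 2/7, -61/7, 67/7]
R3 ← R3 − (10/7)·R1: [0, -88/7, -22/7, -8/7, -16/7]
R4 ← R4 + (4/7)·R1: [0, 101/7, 27/7, 62/7, -37/7]
R3 ← R3 + (4)·R2: [0, 0, -2, -36, 36]
R4 ← R4 − (101/22)·R2: [0, 0, 28/11, 1075/22, -1083/22]
R4 ← R4 + (14/11)·R3: [0, 0, 0, 67/22, -75/22]
Echelon form has 4 nonzero rows, so rank(T) = 4.

4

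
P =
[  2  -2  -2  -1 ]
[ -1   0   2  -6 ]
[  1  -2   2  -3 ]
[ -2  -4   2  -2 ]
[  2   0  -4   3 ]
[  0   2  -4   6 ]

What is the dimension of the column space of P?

4

Row reduce to echelon form.
R2 ← R2 + (1/2)·R1: [0, -1, 1, -13/2]
R3 ← R3 − (1/2)·R1: [0, -1, 3, -5/2]
R4 ← R4 + R1: [0, -6, 0, -3]
R5 ← R5 − R1: [0, 2, -2, 4]
R3 ← R3 − R2: [0, 0, 2, 4]
R4 ← R4 − (6)·R2: [0, 0, -6, 36]
R5 ← R5 + (2)·R2: [0, 0, 0, -9]
R6 ← R6 + (2)·R2: [0, 0, -2, -7]
R4 ← R4 + (3)·R3: [0, 0, 0, 48]
R6 ← R6 + R3: [0, 0, 0, -3]
R5 ← R5 + (3/16)·R4: [0, 0, 0, 0]
R6 ← R6 + (1/16)·R4: [0, 0, 0, 0]
Echelon form has 4 nonzero rows, so rank(P) = 4.
The column space has dimension equal to the rank: 4.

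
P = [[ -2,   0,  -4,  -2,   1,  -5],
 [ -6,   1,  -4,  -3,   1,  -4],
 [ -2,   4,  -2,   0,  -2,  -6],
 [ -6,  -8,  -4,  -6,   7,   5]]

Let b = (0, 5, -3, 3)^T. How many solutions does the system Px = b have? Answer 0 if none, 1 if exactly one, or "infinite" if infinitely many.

0

Row reduce the augmented matrix [P | b].
R2 ← R2 − (3)·R1: [0, 1, 8, 3, -2, 11, 5]
R3 ← R3 − R1: [0, 4, 2, 2, -3, -1, -3]
R4 ← R4 − (3)·R1: [0, -8, 8, 0, 4, 20, 3]
R3 ← R3 − (4)·R2: [0, 0, -30, -10, 5, -45, -23]
R4 ← R4 + (8)·R2: [0, 0, 72, 24, -12, 108, 43]
R4 ← R4 + (12/5)·R3: [0, 0, 0, 0, 0, 0, -61/5]
The echelon form has 4 nonzero rows; the last pivot sits in the augmented column, so rank(P) = 3 but rank([P|b]) = 4.
Since the ranks differ, the system is inconsistent.
It has no solutions.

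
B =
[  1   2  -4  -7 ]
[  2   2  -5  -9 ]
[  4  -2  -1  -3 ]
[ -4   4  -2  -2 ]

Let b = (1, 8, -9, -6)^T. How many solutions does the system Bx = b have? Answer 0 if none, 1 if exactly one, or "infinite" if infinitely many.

Row reduce the augmented matrix [B | b].
R2 ← R2 − (2)·R1: [0, -2, 3, 5, 6]
R3 ← R3 − (4)·R1: [0, -10, 15, 25, -13]
R4 ← R4 + (4)·R1: [0, 12, -18, -30, -2]
R3 ← R3 − (5)·R2: [0, 0, 0, 0, -43]
R4 ← R4 + (6)·R2: [0, 0, 0, 0, 34]
R4 ← R4 + (34/43)·R3: [0, 0, 0, 0, 0]
The echelon form has 3 nonzero rows; the last pivot sits in the augmented column, so rank(B) = 2 but rank([B|b]) = 3.
Since the ranks differ, the system is inconsistent.
It has no solutions.

0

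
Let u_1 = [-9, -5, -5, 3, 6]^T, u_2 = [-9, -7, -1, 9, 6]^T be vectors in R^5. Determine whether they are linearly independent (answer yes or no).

Form the matrix with these vectors as rows and row reduce.
R2 ← R2 − R1: [0, -2, 4, 6, 0]
2 nonzero rows, so the 2 vectors span a space of dimension 2.
Since 2 = 2, the vectors are linearly independent.

yes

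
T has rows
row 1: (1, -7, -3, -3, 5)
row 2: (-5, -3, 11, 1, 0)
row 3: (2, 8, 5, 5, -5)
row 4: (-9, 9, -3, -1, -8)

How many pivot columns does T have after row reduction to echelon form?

Row reduce to echelon form.
R2 ← R2 + (5)·R1: [0, -38, -4, -14, 25]
R3 ← R3 − (2)·R1: [0, 22, 11, 11, -15]
R4 ← R4 + (9)·R1: [0, -54, -30, -28, 37]
R3 ← R3 + (11/19)·R2: [0, 0, 165/19, 55/19, -10/19]
R4 ← R4 − (27/19)·R2: [0, 0, -462/19, -154/19, 28/19]
R4 ← R4 + (14/5)·R3: [0, 0, 0, 0, 0]
Echelon form has 3 nonzero rows, so rank(T) = 3.
Each nonzero row contributes one pivot column: 3 pivot columns.

3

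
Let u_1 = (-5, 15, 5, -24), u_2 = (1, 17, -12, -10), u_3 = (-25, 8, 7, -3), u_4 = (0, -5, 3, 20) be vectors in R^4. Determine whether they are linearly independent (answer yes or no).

yes

Form the matrix with these vectors as rows and row reduce.
R2 ← R2 + (1/5)·R1: [0, 20, -11, -74/5]
R3 ← R3 − (5)·R1: [0, -67, -18, 117]
R3 ← R3 + (67/20)·R2: [0, 0, -1097/20, 3371/50]
R4 ← R4 + (1/4)·R2: [0, 0, 1/4, 163/10]
R4 ← R4 + (5/1097)·R3: [0, 0, 0, 91091/5485]
4 nonzero rows, so the 4 vectors span a space of dimension 4.
Since 4 = 4, the vectors are linearly independent.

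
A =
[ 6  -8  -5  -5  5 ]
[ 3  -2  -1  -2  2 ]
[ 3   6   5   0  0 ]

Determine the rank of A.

Row reduce to echelon form.
R2 ← R2 − (1/2)·R1: [0, 2, 3/2, 1/2, -1/2]
R3 ← R3 − (1/2)·R1: [0, 10, 15/2, 5/2, -5/2]
R3 ← R3 − (5)·R2: [0, 0, 0, 0, 0]
Echelon form has 2 nonzero rows, so rank(A) = 2.

2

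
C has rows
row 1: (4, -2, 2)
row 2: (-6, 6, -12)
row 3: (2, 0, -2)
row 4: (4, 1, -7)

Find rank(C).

Row reduce to echelon form.
R2 ← R2 + (3/2)·R1: [0, 3, -9]
R3 ← R3 − (1/2)·R1: [0, 1, -3]
R4 ← R4 − R1: [0, 3, -9]
R3 ← R3 − (1/3)·R2: [0, 0, 0]
R4 ← R4 − R2: [0, 0, 0]
Echelon form has 2 nonzero rows, so rank(C) = 2.

2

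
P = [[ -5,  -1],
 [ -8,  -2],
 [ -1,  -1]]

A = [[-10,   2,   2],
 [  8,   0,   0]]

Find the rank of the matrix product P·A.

First compute PA:
[[ 42, -10, -10],
 [ 64, -16, -16],
 [  2,  -2,  -2]]
Now row reduce the product.
R2 ← R2 − (32/21)·R1: [0, -16/21, -16/21]
R3 ← R3 − (1/21)·R1: [0, -32/21, -32/21]
R3 ← R3 − (2)·R2: [0, 0, 0]
2 nonzero rows, so rank(PA) = 2.

2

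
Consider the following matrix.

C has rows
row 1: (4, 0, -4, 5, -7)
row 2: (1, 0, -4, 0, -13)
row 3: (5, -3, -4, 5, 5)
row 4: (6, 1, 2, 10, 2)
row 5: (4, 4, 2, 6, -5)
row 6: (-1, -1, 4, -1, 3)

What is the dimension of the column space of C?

5

Row reduce to echelon form.
R2 ← R2 − (1/4)·R1: [0, 0, -3, -5/4, -45/4]
R3 ← R3 − (5/4)·R1: [0, -3, 1, -5/4, 55/4]
R4 ← R4 − (3/2)·R1: [0, 1, 8, 5/2, 25/2]
R5 ← R5 − R1: [0, 4, 6, 1, 2]
R6 ← R6 + (1/4)·R1: [0, -1, 3, 1/4, 5/4]
Swap R2 ↔ R3
R4 ← R4 + (1/3)·R2: [0, 0, 25/3, 25/12, 205/12]
R5 ← R5 + (4/3)·R2: [0, 0, 22/3, -2/3, 61/3]
R6 ← R6 − (1/3)·R2: [0, 0, 8/3, 2/3, -10/3]
R4 ← R4 + (25/9)·R3: [0, 0, 0, -25/18, -85/6]
R5 ← R5 + (22/9)·R3: [0, 0, 0, -67/18, -43/6]
R6 ← R6 + (8/9)·R3: [0, 0, 0, -4/9, -40/3]
R5 ← R5 − (67/25)·R4: [0, 0, 0, 0, 154/5]
R6 ← R6 − (8/25)·R4: [0, 0, 0, 0, -44/5]
R6 ← R6 + (2/7)·R5: [0, 0, 0, 0, 0]
Echelon form has 5 nonzero rows, so rank(C) = 5.
The column space has dimension equal to the rank: 5.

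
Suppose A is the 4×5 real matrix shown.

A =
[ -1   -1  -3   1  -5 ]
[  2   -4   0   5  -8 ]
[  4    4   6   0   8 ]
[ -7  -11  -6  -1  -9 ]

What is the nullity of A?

Row reduce to echelon form.
R2 ← R2 + (2)·R1: [0, -6, -6, 7, -18]
R3 ← R3 + (4)·R1: [0, 0, -6, 4, -12]
R4 ← R4 − (7)·R1: [0, -4, 15, -8, 26]
R4 ← R4 − (2/3)·R2: [0, 0, 19, -38/3, 38]
R4 ← R4 + (19/6)·R3: [0, 0, 0, 0, 0]
3 nonzero rows, so rank(A) = 3.
A has 5 columns; by rank–nullity, nullity = 5 − 3 = 2.

2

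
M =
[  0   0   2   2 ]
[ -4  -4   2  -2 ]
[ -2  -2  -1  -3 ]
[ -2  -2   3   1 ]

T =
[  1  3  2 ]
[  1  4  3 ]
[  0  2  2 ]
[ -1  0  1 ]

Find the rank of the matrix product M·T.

First compute MT:
[[ -2,   4,   6],
 [ -6, -24, -18],
 [ -1, -16, -15],
 [ -5,  -8,  -3]]
Now row reduce the product.
R2 ← R2 − (3)·R1: [0, -36, -36]
R3 ← R3 − (1/2)·R1: [0, -18, -18]
R4 ← R4 − (5/2)·R1: [0, -18, -18]
R3 ← R3 − (1/2)·R2: [0, 0, 0]
R4 ← R4 − (1/2)·R2: [0, 0, 0]
2 nonzero rows, so rank(MT) = 2.

2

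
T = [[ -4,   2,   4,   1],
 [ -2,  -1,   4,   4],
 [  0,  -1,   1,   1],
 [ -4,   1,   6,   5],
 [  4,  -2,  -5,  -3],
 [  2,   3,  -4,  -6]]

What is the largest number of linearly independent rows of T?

Row reduce to echelon form.
R2 ← R2 − (1/2)·R1: [0, -2, 2, 7/2]
R4 ← R4 − R1: [0, -1, 2, 4]
R5 ← R5 + R1: [0, 0, -1, -2]
R6 ← R6 + (1/2)·R1: [0, 4, -2, -11/2]
R3 ← R3 − (1/2)·R2: [0, 0, 0, -3/4]
R4 ← R4 − (1/2)·R2: [0, 0, 1, 9/4]
R6 ← R6 + (2)·R2: [0, 0, 2, 3/2]
Swap R3 ↔ R4
R5 ← R5 + R3: [0, 0, 0, 1/4]
R6 ← R6 − (2)·R3: [0, 0, 0, -3]
R5 ← R5 + (1/3)·R4: [0, 0, 0, 0]
R6 ← R6 − (4)·R4: [0, 0, 0, 0]
Echelon form has 4 nonzero rows, so rank(T) = 4.
The rank gives the maximum number of linearly independent rows: 4.

4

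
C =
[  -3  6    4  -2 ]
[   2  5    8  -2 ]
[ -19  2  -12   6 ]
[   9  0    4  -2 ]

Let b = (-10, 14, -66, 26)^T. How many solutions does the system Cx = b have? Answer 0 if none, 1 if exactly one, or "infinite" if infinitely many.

Row reduce the augmented matrix [C | b].
R2 ← R2 + (2/3)·R1: [0, 9, 32/3, -10/3, 22/3]
R3 ← R3 − (19/3)·R1: [0, -36, -112/3, 56/3, -8/3]
R4 ← R4 + (3)·R1: [0, 18, 16, -8, -4]
R3 ← R3 + (4)·R2: [0, 0, 16/3, 16/3, 80/3]
R4 ← R4 − (2)·R2: [0, 0, -16/3, -4/3, -56/3]
R4 ← R4 + R3: [0, 0, 0, 4, 8]
The echelon form has 4 nonzero rows, and every pivot lies in the first 4 columns, so rank(C) = rank([C|b]) = 4.
The system is consistent.
rank = 4 = number of unknowns, so the solution is unique.

1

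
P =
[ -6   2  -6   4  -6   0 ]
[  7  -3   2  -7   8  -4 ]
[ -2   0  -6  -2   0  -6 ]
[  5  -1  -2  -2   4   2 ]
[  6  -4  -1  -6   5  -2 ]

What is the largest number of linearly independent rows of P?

Row reduce to echelon form.
R2 ← R2 + (7/6)·R1: [0, -2/3, -5, -7/3, 1, -4]
R3 ← R3 − (1/3)·R1: [0, -2/3, -4, -10/3, 2, -6]
R4 ← R4 + (5/6)·R1: [0, 2/3, -7, 4/3, -1, 2]
R5 ← R5 + R1: [0, -2, -7, -2, -1, -2]
R3 ← R3 − R2: [0, 0, 1, -1, 1, -2]
R4 ← R4 + R2: [0, 0, -12, -1, 0, -2]
R5 ← R5 − (3)·R2: [0, 0, 8, 5, -4, 10]
R4 ← R4 + (12)·R3: [0, 0, 0, -13, 12, -26]
R5 ← R5 − (8)·R3: [0, 0, 0, 13, -12, 26]
R5 ← R5 + R4: [0, 0, 0, 0, 0, 0]
Echelon form has 4 nonzero rows, so rank(P) = 4.
The rank gives the maximum number of linearly independent rows: 4.

4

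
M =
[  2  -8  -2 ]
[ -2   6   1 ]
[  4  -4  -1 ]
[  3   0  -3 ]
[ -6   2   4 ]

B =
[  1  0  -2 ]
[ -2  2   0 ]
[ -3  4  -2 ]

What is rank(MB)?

First compute MB:
[[ 24, -24,   0],
 [-17,  16,   2],
 [ 15, -12,  -6],
 [ 12, -12,   0],
 [-22,  20,   4]]
Now row reduce the product.
R2 ← R2 + (17/24)·R1: [0, -1, 2]
R3 ← R3 − (5/8)·R1: [0, 3, -6]
R4 ← R4 − (1/2)·R1: [0, 0, 0]
R5 ← R5 + (11/12)·R1: [0, -2, 4]
R3 ← R3 + (3)·R2: [0, 0, 0]
R5 ← R5 − (2)·R2: [0, 0, 0]
2 nonzero rows, so rank(MB) = 2.

2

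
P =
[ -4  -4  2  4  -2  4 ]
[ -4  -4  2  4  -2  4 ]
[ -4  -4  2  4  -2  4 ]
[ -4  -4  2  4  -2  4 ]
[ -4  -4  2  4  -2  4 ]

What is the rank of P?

1

Row reduce to echelon form.
R2 ← R2 − R1: [0, 0, 0, 0, 0, 0]
R3 ← R3 − R1: [0, 0, 0, 0, 0, 0]
R4 ← R4 − R1: [0, 0, 0, 0, 0, 0]
R5 ← R5 − R1: [0, 0, 0, 0, 0, 0]
Echelon form has 1 nonzero row, so rank(P) = 1.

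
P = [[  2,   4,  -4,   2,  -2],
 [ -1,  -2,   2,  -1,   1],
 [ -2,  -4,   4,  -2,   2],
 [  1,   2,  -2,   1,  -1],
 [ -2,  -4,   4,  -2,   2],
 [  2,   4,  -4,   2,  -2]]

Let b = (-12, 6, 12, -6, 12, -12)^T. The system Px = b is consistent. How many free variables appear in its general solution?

Row reduce the augmented matrix [P | b].
R2 ← R2 + (1/2)·R1: [0, 0, 0, 0, 0, 0]
R3 ← R3 + R1: [0, 0, 0, 0, 0, 0]
R4 ← R4 − (1/2)·R1: [0, 0, 0, 0, 0, 0]
R5 ← R5 + R1: [0, 0, 0, 0, 0, 0]
R6 ← R6 − R1: [0, 0, 0, 0, 0, 0]
The echelon form has 1 nonzero rows, and every pivot lies in the first 5 columns, so rank(P) = rank([P|b]) = 1.
The system is consistent.
Free variables = (unknowns) − (rank) = 5 − 1 = 4.

4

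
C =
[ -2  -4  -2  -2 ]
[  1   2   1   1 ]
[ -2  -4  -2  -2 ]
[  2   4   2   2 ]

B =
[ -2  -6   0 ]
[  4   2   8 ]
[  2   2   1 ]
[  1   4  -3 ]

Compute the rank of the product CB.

1

First compute CB:
[[-18,  -8, -28],
 [  9,   4,  14],
 [-18,  -8, -28],
 [ 18,   8,  28]]
Now row reduce the product.
R2 ← R2 + (1/2)·R1: [0, 0, 0]
R3 ← R3 − R1: [0, 0, 0]
R4 ← R4 + R1: [0, 0, 0]
1 nonzero row, so rank(CB) = 1.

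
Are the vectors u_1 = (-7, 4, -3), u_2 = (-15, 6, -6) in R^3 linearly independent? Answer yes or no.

yes

Form the matrix with these vectors as rows and row reduce.
R2 ← R2 − (15/7)·R1: [0, -18/7, 3/7]
2 nonzero rows, so the 2 vectors span a space of dimension 2.
Since 2 = 2, the vectors are linearly independent.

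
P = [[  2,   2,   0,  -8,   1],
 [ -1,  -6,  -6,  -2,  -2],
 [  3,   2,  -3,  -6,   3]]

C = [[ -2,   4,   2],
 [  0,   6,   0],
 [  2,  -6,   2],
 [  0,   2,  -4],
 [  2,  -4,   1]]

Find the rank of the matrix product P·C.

First compute PC:
[[ -2,   0,  37],
 [-14,   0,  -8],
 [ -6,  18,  27]]
Now row reduce the product.
R2 ← R2 − (7)·R1: [0, 0, -267]
R3 ← R3 − (3)·R1: [0, 18, -84]
Swap R2 ↔ R3
3 nonzero rows, so rank(PC) = 3.

3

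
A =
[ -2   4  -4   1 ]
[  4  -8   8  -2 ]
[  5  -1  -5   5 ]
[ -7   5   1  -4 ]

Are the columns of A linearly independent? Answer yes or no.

no

Row reduce A to echelon form.
R2 ← R2 + (2)·R1: [0, 0, 0, 0]
R3 ← R3 + (5/2)·R1: [0, 9, -15, 15/2]
R4 ← R4 − (7/2)·R1: [0, -9, 15, -15/2]
Swap R2 ↔ R3
R4 ← R4 + R2: [0, 0, 0, 0]
2 pivots among 4 columns.
Only 2 < 4 pivot columns, so the columns are linearly dependent.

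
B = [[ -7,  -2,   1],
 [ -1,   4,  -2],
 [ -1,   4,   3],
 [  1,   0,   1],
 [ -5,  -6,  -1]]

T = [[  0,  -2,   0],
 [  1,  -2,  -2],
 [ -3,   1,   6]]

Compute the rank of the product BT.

First compute BT:
[[ -5,  19,  10],
 [ 10,  -8, -20],
 [ -5,  -3,  10],
 [ -3,  -1,   6],
 [ -3,  21,   6]]
Now row reduce the product.
R2 ← R2 + (2)·R1: [0, 30, 0]
R3 ← R3 − R1: [0, -22, 0]
R4 ← R4 − (3/5)·R1: [0, -62/5, 0]
R5 ← R5 − (3/5)·R1: [0, 48/5, 0]
R3 ← R3 + (11/15)·R2: [0, 0, 0]
R4 ← R4 + (31/75)·R2: [0, 0, 0]
R5 ← R5 − (8/25)·R2: [0, 0, 0]
2 nonzero rows, so rank(BT) = 2.

2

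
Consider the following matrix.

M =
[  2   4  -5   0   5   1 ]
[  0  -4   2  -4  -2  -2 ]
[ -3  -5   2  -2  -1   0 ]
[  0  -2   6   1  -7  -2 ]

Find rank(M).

3

Row reduce to echelon form.
R3 ← R3 + (3/2)·R1: [0, 1, -11/2, -2, 13/2, 3/2]
R3 ← R3 + (1/4)·R2: [0, 0, -5, -3, 6, 1]
R4 ← R4 − (1/2)·R2: [0, 0, 5, 3, -6, -1]
R4 ← R4 + R3: [0, 0, 0, 0, 0, 0]
Echelon form has 3 nonzero rows, so rank(M) = 3.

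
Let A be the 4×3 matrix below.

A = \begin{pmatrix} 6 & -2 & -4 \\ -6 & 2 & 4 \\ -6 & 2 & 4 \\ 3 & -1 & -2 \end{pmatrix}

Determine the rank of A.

1

Row reduce to echelon form.
R2 ← R2 + R1: [0, 0, 0]
R3 ← R3 + R1: [0, 0, 0]
R4 ← R4 − (1/2)·R1: [0, 0, 0]
Echelon form has 1 nonzero row, so rank(A) = 1.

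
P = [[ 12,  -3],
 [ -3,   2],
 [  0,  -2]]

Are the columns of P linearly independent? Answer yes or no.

Row reduce P to echelon form.
R2 ← R2 + (1/4)·R1: [0, 5/4]
R3 ← R3 + (8/5)·R2: [0, 0]
2 pivots among 2 columns.
Every column is a pivot column, so the columns are linearly independent.

yes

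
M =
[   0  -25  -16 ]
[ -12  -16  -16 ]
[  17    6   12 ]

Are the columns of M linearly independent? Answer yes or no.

Row reduce M to echelon form.
Swap R1 ↔ R2
R3 ← R3 + (17/12)·R1: [0, -50/3, -32/3]
R3 ← R3 − (2/3)·R2: [0, 0, 0]
2 pivots among 3 columns.
Only 2 < 3 pivot columns, so the columns are linearly dependent.

no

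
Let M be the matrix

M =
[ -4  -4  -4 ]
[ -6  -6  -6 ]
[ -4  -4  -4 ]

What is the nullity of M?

Row reduce to echelon form.
R2 ← R2 − (3/2)·R1: [0, 0, 0]
R3 ← R3 − R1: [0, 0, 0]
1 nonzero row, so rank(M) = 1.
M has 3 columns; by rank–nullity, nullity = 3 − 1 = 2.

2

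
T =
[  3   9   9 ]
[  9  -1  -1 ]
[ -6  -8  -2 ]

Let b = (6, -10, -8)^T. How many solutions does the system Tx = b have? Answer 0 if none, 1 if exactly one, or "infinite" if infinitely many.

Row reduce the augmented matrix [T | b].
R2 ← R2 − (3)·R1: [0, -28, -28, -28]
R3 ← R3 + (2)·R1: [0, 10, 16, 4]
R3 ← R3 + (5/14)·R2: [0, 0, 6, -6]
The echelon form has 3 nonzero rows, and every pivot lies in the first 3 columns, so rank(T) = rank([T|b]) = 3.
The system is consistent.
rank = 3 = number of unknowns, so the solution is unique.

1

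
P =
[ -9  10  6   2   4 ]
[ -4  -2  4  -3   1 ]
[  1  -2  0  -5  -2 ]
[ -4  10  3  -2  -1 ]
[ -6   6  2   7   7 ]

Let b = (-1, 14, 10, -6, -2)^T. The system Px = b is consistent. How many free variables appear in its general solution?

Row reduce the augmented matrix [P | b].
R2 ← R2 − (4/9)·R1: [0, -58/9, 4/3, -35/9, -7/9, 130/9]
R3 ← R3 + (1/9)·R1: [0, -8/9, 2/3, -43/9, -14/9, 89/9]
R4 ← R4 − (4/9)·R1: [0, 50/9, 1/3, -26/9, -25/9, -50/9]
R5 ← R5 − (2/3)·R1: [0, -2/3, -2, 17/3, 13/3, -4/3]
R3 ← R3 − (4/29)·R2: [0, 0, 14/29, -123/29, -42/29, 229/29]
R4 ← R4 + (25/29)·R2: [0, 0, 43/29, -181/29, -100/29, 200/29]
R5 ← R5 − (3/29)·R2: [0, 0, -62/29, 176/29, 128/29, -82/29]
R4 ← R4 − (43/14)·R3: [0, 0, 0, 95/14, 1, -243/14]
R5 ← R5 + (31/7)·R3: [0, 0, 0, -89/7, -2, 225/7]
R5 ← R5 + (178/95)·R4: [0, 0, 0, 0, -12/95, -36/95]
The echelon form has 5 nonzero rows, and every pivot lies in the first 5 columns, so rank(P) = rank([P|b]) = 5.
The system is consistent.
Free variables = (unknowns) − (rank) = 5 − 5 = 0.

0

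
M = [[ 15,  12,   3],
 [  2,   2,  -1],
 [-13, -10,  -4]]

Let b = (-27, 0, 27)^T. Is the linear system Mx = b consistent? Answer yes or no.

Row reduce the augmented matrix [M | b].
R2 ← R2 − (2/15)·R1: [0, 2/5, -7/5, 18/5]
R3 ← R3 + (13/15)·R1: [0, 2/5, -7/5, 18/5]
R3 ← R3 − R2: [0, 0, 0, 0]
The echelon form has 2 nonzero rows, and every pivot lies in the first 3 columns, so rank(M) = rank([M|b]) = 2.
The system is consistent.

yes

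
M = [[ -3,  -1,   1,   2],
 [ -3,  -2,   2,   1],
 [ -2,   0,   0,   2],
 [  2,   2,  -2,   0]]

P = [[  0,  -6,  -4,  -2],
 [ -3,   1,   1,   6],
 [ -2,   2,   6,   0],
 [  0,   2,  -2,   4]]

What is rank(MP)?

First compute MP:
[[  1,  23,  13,   8],
 [  2,  22,  20,  -2],
 [  0,  16,   4,  12],
 [ -2, -14, -18,   8]]
Now row reduce the product.
R2 ← R2 − (2)·R1: [0, -24, -6, -18]
R4 ← R4 + (2)·R1: [0, 32, 8, 24]
R3 ← R3 + (2/3)·R2: [0, 0, 0, 0]
R4 ← R4 + (4/3)·R2: [0, 0, 0, 0]
2 nonzero rows, so rank(MP) = 2.

2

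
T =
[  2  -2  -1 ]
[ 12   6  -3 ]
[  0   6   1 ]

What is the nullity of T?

Row reduce to echelon form.
R2 ← R2 − (6)·R1: [0, 18, 3]
R3 ← R3 − (1/3)·R2: [0, 0, 0]
2 nonzero rows, so rank(T) = 2.
T has 3 columns; by rank–nullity, nullity = 3 − 2 = 1.

1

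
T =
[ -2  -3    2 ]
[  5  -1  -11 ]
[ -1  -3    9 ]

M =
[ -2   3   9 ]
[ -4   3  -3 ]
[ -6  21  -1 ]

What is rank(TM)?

First compute TM:
[[  4,  27, -11],
 [ 60, -219,  59],
 [-40, 177,  -9]]
Now row reduce the product.
R2 ← R2 − (15)·R1: [0, -624, 224]
R3 ← R3 + (10)·R1: [0, 447, -119]
R3 ← R3 + (149/208)·R2: [0, 0, 539/13]
3 nonzero rows, so rank(TM) = 3.

3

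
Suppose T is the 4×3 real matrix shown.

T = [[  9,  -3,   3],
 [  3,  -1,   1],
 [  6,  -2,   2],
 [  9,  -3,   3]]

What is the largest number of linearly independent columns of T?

Row reduce to echelon form.
R2 ← R2 − (1/3)·R1: [0, 0, 0]
R3 ← R3 − (2/3)·R1: [0, 0, 0]
R4 ← R4 − R1: [0, 0, 0]
Echelon form has 1 nonzero row, so rank(T) = 1.
The rank gives the maximum number of linearly independent columns: 1.

1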